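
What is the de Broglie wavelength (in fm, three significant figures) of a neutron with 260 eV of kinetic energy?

λ = 1770 fm

KE = 260 eV = 4.165 × 10⁻¹⁷ J.
p = √(2mKE) = √(2 × 1.675 × 10⁻²⁷ × 4.165 × 10⁻¹⁷) = 3.735 × 10⁻²² kg·m/s.
λ = h/p = 6.626 × 10⁻³⁴ / 3.735 × 10⁻²² = 1.77 × 10⁻¹² m = 1770 fm.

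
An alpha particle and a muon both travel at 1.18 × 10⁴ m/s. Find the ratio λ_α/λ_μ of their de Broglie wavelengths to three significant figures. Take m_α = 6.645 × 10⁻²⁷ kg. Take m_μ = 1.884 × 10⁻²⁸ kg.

λ_α/λ_μ = 0.0284

At fixed v, p = mv so λ = h/(mv) ∝ 1/m.
λ_α/λ_μ = m_μ/m_α = 1.884 × 10⁻²⁸/6.645 × 10⁻²⁷ = 0.0284.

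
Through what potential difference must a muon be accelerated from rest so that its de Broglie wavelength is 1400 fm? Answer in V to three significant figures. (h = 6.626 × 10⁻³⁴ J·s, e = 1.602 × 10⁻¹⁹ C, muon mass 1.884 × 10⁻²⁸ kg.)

p = h/λ = 6.626 × 10⁻³⁴ / 1.400 × 10⁻¹² = 4.733 × 10⁻²² kg·m/s.
KE = p²/(2m) = 5.945 × 10⁻¹⁶ J.
V = KE/e = 5.945 × 10⁻¹⁶ / (1.602 × 10⁻¹⁹) = 3710 V.

V = 3710 V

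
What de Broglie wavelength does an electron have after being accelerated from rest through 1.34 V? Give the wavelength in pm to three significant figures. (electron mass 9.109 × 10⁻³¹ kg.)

λ = 1060 pm

KE = eV = 1.602 × 10⁻¹⁹ × 1.340 = 2.147 × 10⁻¹⁹ J.
p = √(2mKE) = √(2 × 9.109 × 10⁻³¹ × 2.147 × 10⁻¹⁹) = 6.254 × 10⁻²⁵ kg·m/s.
λ = h/p = 6.626 × 10⁻³⁴ / 6.254 × 10⁻²⁵ = 1.06 × 10⁻⁹ m = 1060 pm.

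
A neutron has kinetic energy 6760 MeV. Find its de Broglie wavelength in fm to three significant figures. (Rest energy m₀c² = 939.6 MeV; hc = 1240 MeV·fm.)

λ = 0.162 fm

Total energy E = KE + m₀c² = 6760 + 939.6 = 7699.6 MeV.
(pc)² = E² − (m₀c²)² = (7699.6)² − (939.6)² = 5.840 × 10⁷ MeV², so pc = 7642 MeV.
λ = hc/(pc) = 1240 MeV·fm / 7642 MeV = 0.162 fm.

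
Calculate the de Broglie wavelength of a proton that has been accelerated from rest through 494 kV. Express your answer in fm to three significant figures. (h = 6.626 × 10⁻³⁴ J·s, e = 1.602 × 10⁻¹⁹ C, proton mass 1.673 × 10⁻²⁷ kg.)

λ = 40.7 fm

KE = eV = 1.602 × 10⁻¹⁹ × 4.940 × 10⁵ = 7.914 × 10⁻¹⁴ J.
p = √(2mKE) = √(2 × 1.673 × 10⁻²⁷ × 7.914 × 10⁻¹⁴) = 1.627 × 10⁻²⁰ kg·m/s.
λ = h/p = 6.626 × 10⁻³⁴ / 1.627 × 10⁻²⁰ = 4.07 × 10⁻¹⁴ m = 40.7 fm.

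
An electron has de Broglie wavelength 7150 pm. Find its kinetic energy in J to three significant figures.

KE = 4.71 × 10⁻²¹ J

p = h/λ = 6.626 × 10⁻³⁴ / 7.150 × 10⁻⁹ = 9.267 × 10⁻²⁶ kg·m/s.
KE = p²/(2m) = (9.267 × 10⁻²⁶)² / (2 × 9.109 × 10⁻³¹) = 4.714 × 10⁻²¹ J = 4.71 × 10⁻²¹ J.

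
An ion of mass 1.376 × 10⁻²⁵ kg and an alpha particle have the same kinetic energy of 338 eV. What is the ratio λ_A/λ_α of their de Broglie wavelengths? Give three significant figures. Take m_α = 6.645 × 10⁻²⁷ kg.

λ_A/λ_α = 0.220

At fixed KE, p = √(2mKE) so λ = h/p ∝ 1/√m.
λ_A/λ_α = √(m_α/m_A) = √(6.645 × 10⁻²⁷/1.376 × 10⁻²⁵) = √(0.04829) = 0.220.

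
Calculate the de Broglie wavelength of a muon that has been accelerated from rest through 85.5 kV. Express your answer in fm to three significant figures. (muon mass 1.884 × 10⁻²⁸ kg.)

λ = 292 fm

KE = eV = 1.602 × 10⁻¹⁹ × 8.550 × 10⁴ = 1.370 × 10⁻¹⁴ J.
p = √(2mKE) = √(2 × 1.884 × 10⁻²⁸ × 1.370 × 10⁻¹⁴) = 2.272 × 10⁻²¹ kg·m/s.
λ = h/p = 6.626 × 10⁻³⁴ / 2.272 × 10⁻²¹ = 2.92 × 10⁻¹³ m = 292 fm.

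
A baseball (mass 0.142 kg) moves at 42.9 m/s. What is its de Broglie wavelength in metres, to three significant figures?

λ = 1.09 × 10⁻³⁴ m

p = mv = 0.142 × 42.9 = 6.092 kg·m/s.
λ = h/p = 6.626 × 10⁻³⁴ / 6.092 = 1.09 × 10⁻³⁴ m.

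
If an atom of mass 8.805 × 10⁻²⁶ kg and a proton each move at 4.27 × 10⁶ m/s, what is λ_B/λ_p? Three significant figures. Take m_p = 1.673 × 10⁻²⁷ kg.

At fixed v, p = mv so λ = h/(mv) ∝ 1/m.
λ_B/λ_p = m_p/m_B = 1.673 × 10⁻²⁷/8.805 × 10⁻²⁶ = 0.0190.

λ_B/λ_p = 0.0190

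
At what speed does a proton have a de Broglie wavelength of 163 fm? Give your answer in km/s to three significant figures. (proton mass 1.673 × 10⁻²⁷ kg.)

v = 2430 km/s

p = h/λ = 6.626 × 10⁻³⁴ / 1.630 × 10⁻¹³ = 4.065 × 10⁻²¹ kg·m/s.
v = p/m = 4.065 × 10⁻²¹ / 1.673 × 10⁻²⁷ = 2.43 × 10⁶ m/s = 2430 km/s.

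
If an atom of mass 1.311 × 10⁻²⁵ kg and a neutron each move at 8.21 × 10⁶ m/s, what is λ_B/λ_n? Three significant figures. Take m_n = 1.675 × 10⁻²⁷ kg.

λ_B/λ_n = 0.0128

At fixed v, p = mv so λ = h/(mv) ∝ 1/m.
λ_B/λ_n = m_n/m_B = 1.675 × 10⁻²⁷/1.311 × 10⁻²⁵ = 0.0128.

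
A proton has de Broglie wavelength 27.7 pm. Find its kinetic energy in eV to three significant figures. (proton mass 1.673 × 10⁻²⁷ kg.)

KE = 1.07 eV

p = h/λ = 6.626 × 10⁻³⁴ / 2.770 × 10⁻¹¹ = 2.392 × 10⁻²³ kg·m/s.
KE = p²/(2m) = (2.392 × 10⁻²³)² / (2 × 1.673 × 10⁻²⁷) = 1.710 × 10⁻¹⁹ J = 1.07 eV.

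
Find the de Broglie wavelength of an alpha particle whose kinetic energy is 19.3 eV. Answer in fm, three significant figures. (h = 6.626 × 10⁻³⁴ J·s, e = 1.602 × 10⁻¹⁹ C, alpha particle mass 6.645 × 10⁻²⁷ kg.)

KE = 19.3 eV = 3.092 × 10⁻¹⁸ J.
p = √(2mKE) = √(2 × 6.645 × 10⁻²⁷ × 3.092 × 10⁻¹⁸) = 2.027 × 10⁻²² kg·m/s.
λ = h/p = 6.626 × 10⁻³⁴ / 2.027 × 10⁻²² = 3.27 × 10⁻¹² m = 3270 fm.

λ = 3270 fm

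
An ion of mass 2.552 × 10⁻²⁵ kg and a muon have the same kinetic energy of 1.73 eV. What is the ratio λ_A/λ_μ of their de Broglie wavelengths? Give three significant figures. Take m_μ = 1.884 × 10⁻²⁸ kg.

λ_A/λ_μ = 0.0272

At fixed KE, p = √(2mKE) so λ = h/p ∝ 1/√m.
λ_A/λ_μ = √(m_μ/m_A) = √(1.884 × 10⁻²⁸/2.552 × 10⁻²⁵) = √(7.382 × 10⁻⁴) = 0.0272.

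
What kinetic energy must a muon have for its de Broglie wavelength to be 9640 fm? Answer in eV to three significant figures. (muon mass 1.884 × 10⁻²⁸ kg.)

KE = 78.3 eV

p = h/λ = 6.626 × 10⁻³⁴ / 9.640 × 10⁻¹² = 6.873 × 10⁻²³ kg·m/s.
KE = p²/(2m) = (6.873 × 10⁻²³)² / (2 × 1.884 × 10⁻²⁸) = 1.254 × 10⁻¹⁷ J = 78.3 eV.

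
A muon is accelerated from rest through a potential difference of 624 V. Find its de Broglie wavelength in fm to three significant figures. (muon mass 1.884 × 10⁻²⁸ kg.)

λ = 3410 fm

KE = eV = 1.602 × 10⁻¹⁹ × 624.0 = 9.996 × 10⁻¹⁷ J.
p = √(2mKE) = √(2 × 1.884 × 10⁻²⁸ × 9.996 × 10⁻¹⁷) = 1.941 × 10⁻²² kg·m/s.
λ = h/p = 6.626 × 10⁻³⁴ / 1.941 × 10⁻²² = 3.41 × 10⁻¹² m = 3410 fm.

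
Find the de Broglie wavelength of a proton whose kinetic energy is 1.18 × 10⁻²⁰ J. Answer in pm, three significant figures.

p = √(2mKE) = √(2 × 1.673 × 10⁻²⁷ × 1.180 × 10⁻²⁰) = 6.284 × 10⁻²⁴ kg·m/s.
λ = h/p = 6.626 × 10⁻³⁴ / 6.284 × 10⁻²⁴ = 1.05 × 10⁻¹⁰ m = 105 pm.

λ = 105 pm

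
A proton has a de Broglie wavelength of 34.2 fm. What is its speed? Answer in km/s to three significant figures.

p = h/λ = 6.626 × 10⁻³⁴ / 3.420 × 10⁻¹⁴ = 1.937 × 10⁻²⁰ kg·m/s.
v = p/m = 1.937 × 10⁻²⁰ / 1.673 × 10⁻²⁷ = 1.16 × 10⁷ m/s = 1.16 × 10⁴ km/s.

v = 1.16 × 10⁴ km/s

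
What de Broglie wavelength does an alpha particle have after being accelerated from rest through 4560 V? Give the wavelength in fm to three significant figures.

λ = 150 fm

KE = 2eV = 2 × 1.602 × 10⁻¹⁹ × 4560 = 1.461 × 10⁻¹⁵ J.
p = √(2mKE) = √(2 × 6.645 × 10⁻²⁷ × 1.461 × 10⁻¹⁵) = 4.406 × 10⁻²¹ kg·m/s.
λ = h/p = 6.626 × 10⁻³⁴ / 4.406 × 10⁻²¹ = 1.50 × 10⁻¹³ m = 150 fm.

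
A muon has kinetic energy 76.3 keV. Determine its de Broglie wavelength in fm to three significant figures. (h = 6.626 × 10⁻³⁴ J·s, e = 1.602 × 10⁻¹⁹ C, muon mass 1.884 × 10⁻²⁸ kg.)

λ = 309 fm

KE = 76.3 keV = 1.222 × 10⁻¹⁴ J.
p = √(2mKE) = √(2 × 1.884 × 10⁻²⁸ × 1.222 × 10⁻¹⁴) = 2.146 × 10⁻²¹ kg·m/s.
λ = h/p = 6.626 × 10⁻³⁴ / 2.146 × 10⁻²¹ = 3.09 × 10⁻¹³ m = 309 fm.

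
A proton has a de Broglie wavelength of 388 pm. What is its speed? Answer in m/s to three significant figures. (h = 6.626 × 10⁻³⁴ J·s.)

v = 1020 m/s

p = h/λ = 6.626 × 10⁻³⁴ / 3.880 × 10⁻¹⁰ = 1.708 × 10⁻²⁴ kg·m/s.
v = p/m = 1.708 × 10⁻²⁴ / 1.673 × 10⁻²⁷ = 1.02 × 10³ m/s = 1020 m/s.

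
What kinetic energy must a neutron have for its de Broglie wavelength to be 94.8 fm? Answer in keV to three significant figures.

p = h/λ = 6.626 × 10⁻³⁴ / 9.480 × 10⁻¹⁴ = 6.989 × 10⁻²¹ kg·m/s.
KE = p²/(2m) = (6.989 × 10⁻²¹)² / (2 × 1.675 × 10⁻²⁷) = 1.458 × 10⁻¹⁴ J = 91.0 keV.

KE = 91.0 keV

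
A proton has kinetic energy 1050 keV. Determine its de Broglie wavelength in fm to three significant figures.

λ = 27.9 fm

KE = 1050 keV = 1.682 × 10⁻¹³ J.
p = √(2mKE) = √(2 × 1.673 × 10⁻²⁷ × 1.682 × 10⁻¹³) = 2.372 × 10⁻²⁰ kg·m/s.
λ = h/p = 6.626 × 10⁻³⁴ / 2.372 × 10⁻²⁰ = 2.79 × 10⁻¹⁴ m = 27.9 fm.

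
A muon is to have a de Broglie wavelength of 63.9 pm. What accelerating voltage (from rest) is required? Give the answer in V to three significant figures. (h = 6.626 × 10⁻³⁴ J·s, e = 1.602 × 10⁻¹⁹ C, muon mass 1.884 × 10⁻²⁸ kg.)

p = h/λ = 6.626 × 10⁻³⁴ / 6.390 × 10⁻¹¹ = 1.037 × 10⁻²³ kg·m/s.
KE = p²/(2m) = 2.854 × 10⁻¹⁹ J.
V = KE/e = 2.854 × 10⁻¹⁹ / (1.602 × 10⁻¹⁹) = 1.78 V.

V = 1.78 V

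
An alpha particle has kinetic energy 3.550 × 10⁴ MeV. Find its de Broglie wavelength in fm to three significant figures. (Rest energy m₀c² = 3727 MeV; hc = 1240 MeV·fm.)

Total energy E = KE + m₀c² = 3.550 × 10⁴ + 3727 = 39227 MeV.
(pc)² = E² − (m₀c²)² = (39227)² − (3727)² = 1.525 × 10⁹ MeV², so pc = 3.905 × 10⁴ MeV.
λ = hc/(pc) = 1240 MeV·fm / 3.905 × 10⁴ MeV = 0.0318 fm.

λ = 0.0318 fm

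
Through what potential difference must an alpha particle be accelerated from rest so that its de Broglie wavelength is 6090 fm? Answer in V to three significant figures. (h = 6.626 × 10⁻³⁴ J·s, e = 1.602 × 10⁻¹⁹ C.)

V = 2.78 V

p = h/λ = 6.626 × 10⁻³⁴ / 6.090 × 10⁻¹² = 1.088 × 10⁻²² kg·m/s.
KE = p²/(2m) = 8.907 × 10⁻¹⁹ J.
V = KE/2e = 8.907 × 10⁻¹⁹ / (2 × 1.602 × 10⁻¹⁹) = 2.78 V.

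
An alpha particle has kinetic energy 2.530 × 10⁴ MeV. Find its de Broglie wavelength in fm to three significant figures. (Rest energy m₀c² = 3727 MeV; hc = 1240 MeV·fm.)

Total energy E = KE + m₀c² = 2.530 × 10⁴ + 3727 = 29027 MeV.
(pc)² = E² − (m₀c²)² = (29027)² − (3727)² = 8.287 × 10⁸ MeV², so pc = 2.879 × 10⁴ MeV.
λ = hc/(pc) = 1240 MeV·fm / 2.879 × 10⁴ MeV = 0.0431 fm.

λ = 0.0431 fm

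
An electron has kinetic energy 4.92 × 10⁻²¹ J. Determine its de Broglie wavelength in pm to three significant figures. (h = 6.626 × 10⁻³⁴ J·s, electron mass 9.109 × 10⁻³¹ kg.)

p = √(2mKE) = √(2 × 9.109 × 10⁻³¹ × 4.920 × 10⁻²¹) = 9.467 × 10⁻²⁶ kg·m/s.
λ = h/p = 6.626 × 10⁻³⁴ / 9.467 × 10⁻²⁶ = 7.00 × 10⁻⁹ m = 7000 pm.

λ = 7000 pm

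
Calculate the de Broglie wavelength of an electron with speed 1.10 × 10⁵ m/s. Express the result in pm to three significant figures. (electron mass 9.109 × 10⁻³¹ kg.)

p = mv = 9.109 × 10⁻³¹ × 1.10 × 10⁵ = 1.002 × 10⁻²⁵ kg·m/s.
λ = h/p = 6.626 × 10⁻³⁴ / 1.002 × 10⁻²⁵ = 6.61 × 10⁻⁹ m = 6610 pm.

λ = 6610 pm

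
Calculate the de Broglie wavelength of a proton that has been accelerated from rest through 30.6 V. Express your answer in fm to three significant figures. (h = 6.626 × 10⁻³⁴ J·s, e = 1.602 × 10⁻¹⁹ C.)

KE = eV = 1.602 × 10⁻¹⁹ × 30.60 = 4.902 × 10⁻¹⁸ J.
p = √(2mKE) = √(2 × 1.673 × 10⁻²⁷ × 4.902 × 10⁻¹⁸) = 1.281 × 10⁻²² kg·m/s.
λ = h/p = 6.626 × 10⁻³⁴ / 1.281 × 10⁻²² = 5.17 × 10⁻¹² m = 5170 fm.

λ = 5170 fm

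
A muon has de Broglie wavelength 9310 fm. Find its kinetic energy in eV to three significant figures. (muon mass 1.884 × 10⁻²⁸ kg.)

KE = 83.9 eV

p = h/λ = 6.626 × 10⁻³⁴ / 9.310 × 10⁻¹² = 7.117 × 10⁻²³ kg·m/s.
KE = p²/(2m) = (7.117 × 10⁻²³)² / (2 × 1.884 × 10⁻²⁸) = 1.344 × 10⁻¹⁷ J = 83.9 eV.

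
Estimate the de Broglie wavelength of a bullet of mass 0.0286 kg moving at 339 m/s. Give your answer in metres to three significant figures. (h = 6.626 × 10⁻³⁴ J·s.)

p = mv = 0.0286 × 339 = 9.695 kg·m/s.
λ = h/p = 6.626 × 10⁻³⁴ / 9.695 = 6.83 × 10⁻³⁵ m.

λ = 6.83 × 10⁻³⁵ m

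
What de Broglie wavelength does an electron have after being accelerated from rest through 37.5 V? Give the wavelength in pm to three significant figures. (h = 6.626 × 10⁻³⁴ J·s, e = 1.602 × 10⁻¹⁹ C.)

λ = 200 pm

KE = eV = 1.602 × 10⁻¹⁹ × 37.50 = 6.008 × 10⁻¹⁸ J.
p = √(2mKE) = √(2 × 9.109 × 10⁻³¹ × 6.008 × 10⁻¹⁸) = 3.308 × 10⁻²⁴ kg·m/s.
λ = h/p = 6.626 × 10⁻³⁴ / 3.308 × 10⁻²⁴ = 2.00 × 10⁻¹⁰ m = 200 pm.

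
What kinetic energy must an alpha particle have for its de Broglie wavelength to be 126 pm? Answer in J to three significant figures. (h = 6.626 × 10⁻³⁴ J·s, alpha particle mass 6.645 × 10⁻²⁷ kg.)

KE = 2.08 × 10⁻²¹ J

p = h/λ = 6.626 × 10⁻³⁴ / 1.260 × 10⁻¹⁰ = 5.259 × 10⁻²⁴ kg·m/s.
KE = p²/(2m) = (5.259 × 10⁻²⁴)² / (2 × 6.645 × 10⁻²⁷) = 2.081 × 10⁻²¹ J = 2.08 × 10⁻²¹ J.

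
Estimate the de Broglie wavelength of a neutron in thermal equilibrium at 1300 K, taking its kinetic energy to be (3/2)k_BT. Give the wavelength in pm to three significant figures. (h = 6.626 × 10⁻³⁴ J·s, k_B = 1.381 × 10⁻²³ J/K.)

λ = 69.8 pm

KE = (3/2)k_BT = 1.5 × 1.381 × 10⁻²³ × 1300 = 2.693 × 10⁻²⁰ J.
p = √(2mKE) = √(2 × 1.675 × 10⁻²⁷ × 2.693 × 10⁻²⁰) = 9.498 × 10⁻²⁴ kg·m/s.
λ = h/p = 6.98 × 10⁻¹¹ m = 69.8 pm.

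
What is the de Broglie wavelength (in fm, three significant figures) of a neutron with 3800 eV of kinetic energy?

KE = 3800 eV = 6.088 × 10⁻¹⁶ J.
p = √(2mKE) = √(2 × 1.675 × 10⁻²⁷ × 6.088 × 10⁻¹⁶) = 1.428 × 10⁻²¹ kg·m/s.
λ = h/p = 6.626 × 10⁻³⁴ / 1.428 × 10⁻²¹ = 4.64 × 10⁻¹³ m = 464 fm.

λ = 464 fm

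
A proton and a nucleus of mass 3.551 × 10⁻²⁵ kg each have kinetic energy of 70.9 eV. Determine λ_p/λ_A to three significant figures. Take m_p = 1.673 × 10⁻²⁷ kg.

At fixed KE, p = √(2mKE) so λ = h/p ∝ 1/√m.
λ_p/λ_A = √(m_A/m_p) = √(3.551 × 10⁻²⁵/1.673 × 10⁻²⁷) = √(212.3) = 14.6.

λ_p/λ_A = 14.6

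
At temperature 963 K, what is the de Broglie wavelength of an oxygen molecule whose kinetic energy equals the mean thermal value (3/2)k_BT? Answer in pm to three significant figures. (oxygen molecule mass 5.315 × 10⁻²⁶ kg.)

KE = (3/2)k_BT = 1.5 × 1.381 × 10⁻²³ × 963 = 1.995 × 10⁻²⁰ J.
p = √(2mKE) = √(2 × 5.315 × 10⁻²⁶ × 1.995 × 10⁻²⁰) = 4.605 × 10⁻²³ kg·m/s.
λ = h/p = 1.44 × 10⁻¹¹ m = 14.4 pm.

λ = 14.4 pm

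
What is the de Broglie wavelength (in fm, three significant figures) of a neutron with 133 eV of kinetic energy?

λ = 2480 fm

KE = 133 eV = 2.131 × 10⁻¹⁷ J.
p = √(2mKE) = √(2 × 1.675 × 10⁻²⁷ × 2.131 × 10⁻¹⁷) = 2.672 × 10⁻²² kg·m/s.
λ = h/p = 6.626 × 10⁻³⁴ / 2.672 × 10⁻²² = 2.48 × 10⁻¹² m = 2480 fm.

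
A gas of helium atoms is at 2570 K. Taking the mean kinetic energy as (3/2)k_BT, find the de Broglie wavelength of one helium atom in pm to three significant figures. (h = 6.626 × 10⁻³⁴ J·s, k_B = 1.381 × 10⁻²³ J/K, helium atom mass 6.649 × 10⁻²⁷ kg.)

KE = (3/2)k_BT = 1.5 × 1.381 × 10⁻²³ × 2570 = 5.324 × 10⁻²⁰ J.
p = √(2mKE) = √(2 × 6.649 × 10⁻²⁷ × 5.324 × 10⁻²⁰) = 2.661 × 10⁻²³ kg·m/s.
λ = h/p = 2.49 × 10⁻¹¹ m = 24.9 pm.

λ = 24.9 pm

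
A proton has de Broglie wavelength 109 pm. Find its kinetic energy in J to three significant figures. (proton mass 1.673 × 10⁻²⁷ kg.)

KE = 1.10 × 10⁻²⁰ J

p = h/λ = 6.626 × 10⁻³⁴ / 1.090 × 10⁻¹⁰ = 6.079 × 10⁻²⁴ kg·m/s.
KE = p²/(2m) = (6.079 × 10⁻²⁴)² / (2 × 1.673 × 10⁻²⁷) = 1.104 × 10⁻²⁰ J = 1.10 × 10⁻²⁰ J.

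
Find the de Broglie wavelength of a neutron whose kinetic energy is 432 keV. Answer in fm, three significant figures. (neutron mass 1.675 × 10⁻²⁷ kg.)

KE = 432 keV = 6.921 × 10⁻¹⁴ J.
p = √(2mKE) = √(2 × 1.675 × 10⁻²⁷ × 6.921 × 10⁻¹⁴) = 1.523 × 10⁻²⁰ kg·m/s.
λ = h/p = 6.626 × 10⁻³⁴ / 1.523 × 10⁻²⁰ = 4.35 × 10⁻¹⁴ m = 43.5 fm.

λ = 43.5 fm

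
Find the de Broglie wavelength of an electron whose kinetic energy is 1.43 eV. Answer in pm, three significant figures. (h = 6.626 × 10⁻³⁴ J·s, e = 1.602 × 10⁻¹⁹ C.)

λ = 1030 pm

KE = 1.43 eV = 2.291 × 10⁻¹⁹ J.
p = √(2mKE) = √(2 × 9.109 × 10⁻³¹ × 2.291 × 10⁻¹⁹) = 6.460 × 10⁻²⁵ kg·m/s.
λ = h/p = 6.626 × 10⁻³⁴ / 6.460 × 10⁻²⁵ = 1.03 × 10⁻⁹ m = 1030 pm.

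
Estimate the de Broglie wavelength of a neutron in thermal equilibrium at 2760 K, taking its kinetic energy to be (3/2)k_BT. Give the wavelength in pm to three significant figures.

λ = 47.9 pm

KE = (3/2)k_BT = 1.5 × 1.381 × 10⁻²³ × 2760 = 5.717 × 10⁻²⁰ J.
p = √(2mKE) = √(2 × 1.675 × 10⁻²⁷ × 5.717 × 10⁻²⁰) = 1.384 × 10⁻²³ kg·m/s.
λ = h/p = 4.79 × 10⁻¹¹ m = 47.9 pm.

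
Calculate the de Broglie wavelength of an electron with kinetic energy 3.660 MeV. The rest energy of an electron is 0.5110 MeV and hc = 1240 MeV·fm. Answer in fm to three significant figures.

λ = 300 fm

Total energy E = KE + m₀c² = 3.660 + 0.5110 = 4.1710 MeV.
(pc)² = E² − (m₀c²)² = (4.1710)² − (0.5110)² = 17.14 MeV², so pc = 4.140 MeV.
λ = hc/(pc) = 1240 MeV·fm / 4.140 MeV = 300 fm.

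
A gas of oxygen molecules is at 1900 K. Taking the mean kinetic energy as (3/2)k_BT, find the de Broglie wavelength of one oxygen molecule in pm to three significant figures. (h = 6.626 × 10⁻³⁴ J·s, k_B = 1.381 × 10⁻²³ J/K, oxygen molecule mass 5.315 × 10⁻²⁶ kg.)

KE = (3/2)k_BT = 1.5 × 1.381 × 10⁻²³ × 1900 = 3.936 × 10⁻²⁰ J.
p = √(2mKE) = √(2 × 5.315 × 10⁻²⁶ × 3.936 × 10⁻²⁰) = 6.468 × 10⁻²³ kg·m/s.
λ = h/p = 1.02 × 10⁻¹¹ m = 10.2 pm.

λ = 10.2 pm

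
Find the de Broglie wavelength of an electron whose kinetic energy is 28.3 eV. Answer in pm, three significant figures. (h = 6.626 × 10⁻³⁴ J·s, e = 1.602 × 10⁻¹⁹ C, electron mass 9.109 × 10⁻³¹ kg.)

KE = 28.3 eV = 4.534 × 10⁻¹⁸ J.
p = √(2mKE) = √(2 × 9.109 × 10⁻³¹ × 4.534 × 10⁻¹⁸) = 2.874 × 10⁻²⁴ kg·m/s.
λ = h/p = 6.626 × 10⁻³⁴ / 2.874 × 10⁻²⁴ = 2.31 × 10⁻¹⁰ m = 231 pm.

λ = 231 pm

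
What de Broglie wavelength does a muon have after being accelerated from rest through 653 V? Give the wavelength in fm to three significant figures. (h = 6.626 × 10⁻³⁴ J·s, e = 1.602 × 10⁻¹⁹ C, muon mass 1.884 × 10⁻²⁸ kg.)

KE = eV = 1.602 × 10⁻¹⁹ × 653.0 = 1.046 × 10⁻¹⁶ J.
p = √(2mKE) = √(2 × 1.884 × 10⁻²⁸ × 1.046 × 10⁻¹⁶) = 1.985 × 10⁻²² kg·m/s.
λ = h/p = 6.626 × 10⁻³⁴ / 1.985 × 10⁻²² = 3.34 × 10⁻¹² m = 3340 fm.

λ = 3340 fm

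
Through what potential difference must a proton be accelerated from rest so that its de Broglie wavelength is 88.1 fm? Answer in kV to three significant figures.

V = 106 kV

p = h/λ = 6.626 × 10⁻³⁴ / 8.810 × 10⁻¹⁴ = 7.521 × 10⁻²¹ kg·m/s.
KE = p²/(2m) = 1.691 × 10⁻¹⁴ J.
V = KE/e = 1.691 × 10⁻¹⁴ / (1.602 × 10⁻¹⁹) = 106 kV.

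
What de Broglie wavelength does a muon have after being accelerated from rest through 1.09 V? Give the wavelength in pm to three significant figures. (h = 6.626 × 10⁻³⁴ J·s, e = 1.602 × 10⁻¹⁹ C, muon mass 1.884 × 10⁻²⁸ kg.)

λ = 81.7 pm

KE = eV = 1.602 × 10⁻¹⁹ × 1.090 = 1.746 × 10⁻¹⁹ J.
p = √(2mKE) = √(2 × 1.884 × 10⁻²⁸ × 1.746 × 10⁻¹⁹) = 8.111 × 10⁻²⁴ kg·m/s.
λ = h/p = 6.626 × 10⁻³⁴ / 8.111 × 10⁻²⁴ = 8.17 × 10⁻¹¹ m = 81.7 pm.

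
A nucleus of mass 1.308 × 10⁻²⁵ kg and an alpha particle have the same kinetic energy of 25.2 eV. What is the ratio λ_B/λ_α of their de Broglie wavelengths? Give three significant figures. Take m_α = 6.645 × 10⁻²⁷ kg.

At fixed KE, p = √(2mKE) so λ = h/p ∝ 1/√m.
λ_B/λ_α = √(m_α/m_B) = √(6.645 × 10⁻²⁷/1.308 × 10⁻²⁵) = √(0.05080) = 0.225.

λ_B/λ_α = 0.225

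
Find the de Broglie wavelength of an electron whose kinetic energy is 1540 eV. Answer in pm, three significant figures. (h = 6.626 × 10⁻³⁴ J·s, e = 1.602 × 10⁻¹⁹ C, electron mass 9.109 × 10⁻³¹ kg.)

KE = 1540 eV = 2.467 × 10⁻¹⁶ J.
p = √(2mKE) = √(2 × 9.109 × 10⁻³¹ × 2.467 × 10⁻¹⁶) = 2.120 × 10⁻²³ kg·m/s.
λ = h/p = 6.626 × 10⁻³⁴ / 2.120 × 10⁻²³ = 3.13 × 10⁻¹¹ m = 31.3 pm.

λ = 31.3 pm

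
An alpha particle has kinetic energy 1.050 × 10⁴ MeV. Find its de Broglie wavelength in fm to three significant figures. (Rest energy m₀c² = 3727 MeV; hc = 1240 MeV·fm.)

Total energy E = KE + m₀c² = 1.050 × 10⁴ + 3727 = 14227 MeV.
(pc)² = E² − (m₀c²)² = (14227)² − (3727)² = 1.885 × 10⁸ MeV², so pc = 1.373 × 10⁴ MeV.
λ = hc/(pc) = 1240 MeV·fm / 1.373 × 10⁴ MeV = 0.0903 fm.

λ = 0.0903 fm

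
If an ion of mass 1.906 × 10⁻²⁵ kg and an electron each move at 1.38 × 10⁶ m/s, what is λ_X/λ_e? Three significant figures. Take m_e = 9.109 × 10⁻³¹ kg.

At fixed v, p = mv so λ = h/(mv) ∝ 1/m.
λ_X/λ_e = m_e/m_X = 9.109 × 10⁻³¹/1.906 × 10⁻²⁵ = 4.78 × 10⁻⁶.

λ_X/λ_e = 4.78 × 10⁻⁶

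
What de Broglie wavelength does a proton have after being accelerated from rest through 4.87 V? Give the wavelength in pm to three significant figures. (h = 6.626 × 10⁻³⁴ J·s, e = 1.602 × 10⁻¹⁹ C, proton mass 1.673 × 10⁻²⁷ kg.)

λ = 13.0 pm

KE = eV = 1.602 × 10⁻¹⁹ × 4.870 = 7.802 × 10⁻¹⁹ J.
p = √(2mKE) = √(2 × 1.673 × 10⁻²⁷ × 7.802 × 10⁻¹⁹) = 5.109 × 10⁻²³ kg·m/s.
λ = h/p = 6.626 × 10⁻³⁴ / 5.109 × 10⁻²³ = 1.30 × 10⁻¹¹ m = 13.0 pm.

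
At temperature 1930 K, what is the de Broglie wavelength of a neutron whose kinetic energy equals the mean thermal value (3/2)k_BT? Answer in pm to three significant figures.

KE = (3/2)k_BT = 1.5 × 1.381 × 10⁻²³ × 1930 = 3.998 × 10⁻²⁰ J.
p = √(2mKE) = √(2 × 1.675 × 10⁻²⁷ × 3.998 × 10⁻²⁰) = 1.157 × 10⁻²³ kg·m/s.
λ = h/p = 5.73 × 10⁻¹¹ m = 57.3 pm.

λ = 57.3 pm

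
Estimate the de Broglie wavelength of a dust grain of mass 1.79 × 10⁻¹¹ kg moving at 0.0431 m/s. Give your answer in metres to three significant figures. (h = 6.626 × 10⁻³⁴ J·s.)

λ = 8.59 × 10⁻²² m

p = mv = 1.79 × 10⁻¹¹ × 0.0431 = 7.715 × 10⁻¹³ kg·m/s.
λ = h/p = 6.626 × 10⁻³⁴ / 7.715 × 10⁻¹³ = 8.59 × 10⁻²² m.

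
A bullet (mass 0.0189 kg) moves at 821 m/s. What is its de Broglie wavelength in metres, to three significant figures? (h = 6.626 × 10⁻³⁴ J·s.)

p = mv = 0.0189 × 821 = 1.552 × 10¹ kg·m/s.
λ = h/p = 6.626 × 10⁻³⁴ / 1.552 × 10¹ = 4.27 × 10⁻³⁵ m.

λ = 4.27 × 10⁻³⁵ m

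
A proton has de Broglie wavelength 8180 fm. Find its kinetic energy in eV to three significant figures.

p = h/λ = 6.626 × 10⁻³⁴ / 8.180 × 10⁻¹² = 8.100 × 10⁻²³ kg·m/s.
KE = p²/(2m) = (8.100 × 10⁻²³)² / (2 × 1.673 × 10⁻²⁷) = 1.961 × 10⁻¹⁸ J = 12.2 eV.

KE = 12.2 eV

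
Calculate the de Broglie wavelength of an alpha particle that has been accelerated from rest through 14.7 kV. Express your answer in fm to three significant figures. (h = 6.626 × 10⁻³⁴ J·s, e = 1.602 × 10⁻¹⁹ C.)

λ = 83.7 fm

KE = 2eV = 2 × 1.602 × 10⁻¹⁹ × 1.470 × 10⁴ = 4.710 × 10⁻¹⁵ J.
p = √(2mKE) = √(2 × 6.645 × 10⁻²⁷ × 4.710 × 10⁻¹⁵) = 7.912 × 10⁻²¹ kg·m/s.
λ = h/p = 6.626 × 10⁻³⁴ / 7.912 × 10⁻²¹ = 8.37 × 10⁻¹⁴ m = 83.7 fm.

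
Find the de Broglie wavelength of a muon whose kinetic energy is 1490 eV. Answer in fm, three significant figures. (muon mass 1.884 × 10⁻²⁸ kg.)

λ = 2210 fm

KE = 1490 eV = 2.387 × 10⁻¹⁶ J.
p = √(2mKE) = √(2 × 1.884 × 10⁻²⁸ × 2.387 × 10⁻¹⁶) = 2.999 × 10⁻²² kg·m/s.
λ = h/p = 6.626 × 10⁻³⁴ / 2.999 × 10⁻²² = 2.21 × 10⁻¹² m = 2210 fm.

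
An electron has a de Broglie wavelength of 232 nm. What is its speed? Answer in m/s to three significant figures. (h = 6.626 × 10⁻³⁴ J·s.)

v = 3140 m/s

p = h/λ = 6.626 × 10⁻³⁴ / 2.320 × 10⁻⁷ = 2.856 × 10⁻²⁷ kg·m/s.
v = p/m = 2.856 × 10⁻²⁷ / 9.109 × 10⁻³¹ = 3.14 × 10³ m/s = 3140 m/s.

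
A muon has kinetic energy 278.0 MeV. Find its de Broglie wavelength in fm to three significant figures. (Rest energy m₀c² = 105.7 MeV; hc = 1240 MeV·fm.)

λ = 3.36 fm

Total energy E = KE + m₀c² = 278.0 + 105.7 = 383.7 MeV.
(pc)² = E² − (m₀c²)² = (383.7)² − (105.7)² = 1.361 × 10⁵ MeV², so pc = 368.9 MeV.
λ = hc/(pc) = 1240 MeV·fm / 368.9 MeV = 3.36 fm.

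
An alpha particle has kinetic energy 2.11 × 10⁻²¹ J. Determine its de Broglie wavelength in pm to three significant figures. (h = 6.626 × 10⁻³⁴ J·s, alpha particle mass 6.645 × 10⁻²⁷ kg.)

λ = 125 pm

p = √(2mKE) = √(2 × 6.645 × 10⁻²⁷ × 2.110 × 10⁻²¹) = 5.295 × 10⁻²⁴ kg·m/s.
λ = h/p = 6.626 × 10⁻³⁴ / 5.295 × 10⁻²⁴ = 1.25 × 10⁻¹⁰ m = 125 pm.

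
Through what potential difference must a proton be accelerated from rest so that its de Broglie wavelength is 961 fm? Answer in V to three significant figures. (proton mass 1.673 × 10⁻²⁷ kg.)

V = 887 V

p = h/λ = 6.626 × 10⁻³⁴ / 9.610 × 10⁻¹³ = 6.895 × 10⁻²² kg·m/s.
KE = p²/(2m) = 1.421 × 10⁻¹⁶ J.
V = KE/e = 1.421 × 10⁻¹⁶ / (1.602 × 10⁻¹⁹) = 887 V.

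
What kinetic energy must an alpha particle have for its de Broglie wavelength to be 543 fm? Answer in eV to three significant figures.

KE = 699 eV

p = h/λ = 6.626 × 10⁻³⁴ / 5.430 × 10⁻¹³ = 1.220 × 10⁻²¹ kg·m/s.
KE = p²/(2m) = (1.220 × 10⁻²¹)² / (2 × 6.645 × 10⁻²⁷) = 1.120 × 10⁻¹⁶ J = 699 eV.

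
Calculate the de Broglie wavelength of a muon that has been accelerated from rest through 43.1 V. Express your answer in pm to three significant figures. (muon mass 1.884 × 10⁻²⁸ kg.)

λ = 13.0 pm

KE = eV = 1.602 × 10⁻¹⁹ × 43.10 = 6.905 × 10⁻¹⁸ J.
p = √(2mKE) = √(2 × 1.884 × 10⁻²⁸ × 6.905 × 10⁻¹⁸) = 5.101 × 10⁻²³ kg·m/s.
λ = h/p = 6.626 × 10⁻³⁴ / 5.101 × 10⁻²³ = 1.30 × 10⁻¹¹ m = 13.0 pm.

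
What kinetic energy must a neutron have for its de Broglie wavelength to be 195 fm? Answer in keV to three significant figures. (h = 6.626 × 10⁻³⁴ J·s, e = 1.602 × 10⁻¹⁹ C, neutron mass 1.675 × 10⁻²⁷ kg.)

KE = 21.5 keV

p = h/λ = 6.626 × 10⁻³⁴ / 1.950 × 10⁻¹³ = 3.398 × 10⁻²¹ kg·m/s.
KE = p²/(2m) = (3.398 × 10⁻²¹)² / (2 × 1.675 × 10⁻²⁷) = 3.447 × 10⁻¹⁵ J = 21.5 keV.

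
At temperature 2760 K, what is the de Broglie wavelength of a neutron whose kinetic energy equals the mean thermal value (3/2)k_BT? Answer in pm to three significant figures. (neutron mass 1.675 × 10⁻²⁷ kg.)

λ = 47.9 pm

KE = (3/2)k_BT = 1.5 × 1.381 × 10⁻²³ × 2760 = 5.717 × 10⁻²⁰ J.
p = √(2mKE) = √(2 × 1.675 × 10⁻²⁷ × 5.717 × 10⁻²⁰) = 1.384 × 10⁻²³ kg·m/s.
λ = h/p = 4.79 × 10⁻¹¹ m = 47.9 pm.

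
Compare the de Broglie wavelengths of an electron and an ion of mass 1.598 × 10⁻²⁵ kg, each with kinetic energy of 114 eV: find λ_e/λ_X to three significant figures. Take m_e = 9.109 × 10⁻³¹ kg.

λ_e/λ_X = 419

At fixed KE, p = √(2mKE) so λ = h/p ∝ 1/√m.
λ_e/λ_X = √(m_X/m_e) = √(1.598 × 10⁻²⁵/9.109 × 10⁻³¹) = √(1.754 × 10⁵) = 419.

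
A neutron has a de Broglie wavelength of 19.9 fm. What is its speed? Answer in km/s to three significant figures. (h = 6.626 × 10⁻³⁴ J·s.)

v = 1.99 × 10⁴ km/s

p = h/λ = 6.626 × 10⁻³⁴ / 1.990 × 10⁻¹⁴ = 3.330 × 10⁻²⁰ kg·m/s.
v = p/m = 3.330 × 10⁻²⁰ / 1.675 × 10⁻²⁷ = 1.99 × 10⁷ m/s = 1.99 × 10⁴ km/s.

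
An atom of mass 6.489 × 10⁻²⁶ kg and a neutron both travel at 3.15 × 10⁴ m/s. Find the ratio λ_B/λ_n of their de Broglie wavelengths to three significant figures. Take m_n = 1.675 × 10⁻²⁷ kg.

At fixed v, p = mv so λ = h/(mv) ∝ 1/m.
λ_B/λ_n = m_n/m_B = 1.675 × 10⁻²⁷/6.489 × 10⁻²⁶ = 0.0258.

λ_B/λ_n = 0.0258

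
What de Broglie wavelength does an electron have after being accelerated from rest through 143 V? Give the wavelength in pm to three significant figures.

KE = eV = 1.602 × 10⁻¹⁹ × 143.0 = 2.291 × 10⁻¹⁷ J.
p = √(2mKE) = √(2 × 9.109 × 10⁻³¹ × 2.291 × 10⁻¹⁷) = 6.460 × 10⁻²⁴ kg·m/s.
λ = h/p = 6.626 × 10⁻³⁴ / 6.460 × 10⁻²⁴ = 1.03 × 10⁻¹⁰ m = 103 pm.

λ = 103 pm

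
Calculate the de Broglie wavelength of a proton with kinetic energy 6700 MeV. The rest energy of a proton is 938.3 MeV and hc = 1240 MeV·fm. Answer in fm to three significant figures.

λ = 0.164 fm

Total energy E = KE + m₀c² = 6700 + 938.3 = 7638.3 MeV.
(pc)² = E² − (m₀c²)² = (7638.3)² − (938.3)² = 5.746 × 10⁷ MeV², so pc = 7580 MeV.
λ = hc/(pc) = 1240 MeV·fm / 7580 MeV = 0.164 fm.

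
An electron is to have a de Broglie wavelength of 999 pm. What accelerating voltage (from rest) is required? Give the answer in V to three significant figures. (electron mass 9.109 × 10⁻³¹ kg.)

p = h/λ = 6.626 × 10⁻³⁴ / 9.990 × 10⁻¹⁰ = 6.633 × 10⁻²⁵ kg·m/s.
KE = p²/(2m) = 2.415 × 10⁻¹⁹ J.
V = KE/e = 2.415 × 10⁻¹⁹ / (1.602 × 10⁻¹⁹) = 1.51 V.

V = 1.51 V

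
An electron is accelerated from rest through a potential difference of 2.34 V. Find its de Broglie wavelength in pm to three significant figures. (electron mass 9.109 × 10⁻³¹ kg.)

KE = eV = 1.602 × 10⁻¹⁹ × 2.340 = 3.749 × 10⁻¹⁹ J.
p = √(2mKE) = √(2 × 9.109 × 10⁻³¹ × 3.749 × 10⁻¹⁹) = 8.264 × 10⁻²⁵ kg·m/s.
λ = h/p = 6.626 × 10⁻³⁴ / 8.264 × 10⁻²⁵ = 8.02 × 10⁻¹⁰ m = 802 pm.

λ = 802 pm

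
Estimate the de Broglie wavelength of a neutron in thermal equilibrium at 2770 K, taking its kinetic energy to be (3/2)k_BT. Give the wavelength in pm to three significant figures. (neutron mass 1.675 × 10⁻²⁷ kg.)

λ = 47.8 pm

KE = (3/2)k_BT = 1.5 × 1.381 × 10⁻²³ × 2770 = 5.738 × 10⁻²⁰ J.
p = √(2mKE) = √(2 × 1.675 × 10⁻²⁷ × 5.738 × 10⁻²⁰) = 1.386 × 10⁻²³ kg·m/s.
λ = h/p = 4.78 × 10⁻¹¹ m = 47.8 pm.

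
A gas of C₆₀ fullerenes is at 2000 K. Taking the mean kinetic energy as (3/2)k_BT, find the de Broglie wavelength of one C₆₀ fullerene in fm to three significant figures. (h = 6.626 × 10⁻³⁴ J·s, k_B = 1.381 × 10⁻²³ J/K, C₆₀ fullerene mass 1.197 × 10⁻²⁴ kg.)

λ = 2100 fm

KE = (3/2)k_BT = 1.5 × 1.381 × 10⁻²³ × 2000 = 4.143 × 10⁻²⁰ J.
p = √(2mKE) = √(2 × 1.197 × 10⁻²⁴ × 4.143 × 10⁻²⁰) = 3.149 × 10⁻²² kg·m/s.
λ = h/p = 2.10 × 10⁻¹² m = 2100 fm.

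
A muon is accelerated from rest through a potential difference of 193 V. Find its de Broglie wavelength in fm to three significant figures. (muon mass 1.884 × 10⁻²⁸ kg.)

λ = 6140 fm

KE = eV = 1.602 × 10⁻¹⁹ × 193.0 = 3.092 × 10⁻¹⁷ J.
p = √(2mKE) = √(2 × 1.884 × 10⁻²⁸ × 3.092 × 10⁻¹⁷) = 1.079 × 10⁻²² kg·m/s.
λ = h/p = 6.626 × 10⁻³⁴ / 1.079 × 10⁻²² = 6.14 × 10⁻¹² m = 6140 fm.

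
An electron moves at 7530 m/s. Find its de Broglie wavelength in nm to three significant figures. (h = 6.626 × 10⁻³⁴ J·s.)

λ = 96.6 nm

p = mv = 9.109 × 10⁻³¹ × 7530 = 6.859 × 10⁻²⁷ kg·m/s.
λ = h/p = 6.626 × 10⁻³⁴ / 6.859 × 10⁻²⁷ = 9.66 × 10⁻⁸ m = 96.6 nm.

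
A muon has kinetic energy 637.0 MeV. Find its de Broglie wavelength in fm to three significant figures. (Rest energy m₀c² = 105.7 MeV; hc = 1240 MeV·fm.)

Total energy E = KE + m₀c² = 637.0 + 105.7 = 742.7 MeV.
(pc)² = E² − (m₀c²)² = (742.7)² − (105.7)² = 5.404 × 10⁵ MeV², so pc = 735.1 MeV.
λ = hc/(pc) = 1240 MeV·fm / 735.1 MeV = 1.69 fm.

λ = 1.69 fm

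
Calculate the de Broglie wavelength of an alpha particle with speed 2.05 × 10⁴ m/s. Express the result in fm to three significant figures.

p = mv = 6.645 × 10⁻²⁷ × 2.05 × 10⁴ = 1.362 × 10⁻²² kg·m/s.
λ = h/p = 6.626 × 10⁻³⁴ / 1.362 × 10⁻²² = 4.86 × 10⁻¹² m = 4860 fm.

λ = 4860 fm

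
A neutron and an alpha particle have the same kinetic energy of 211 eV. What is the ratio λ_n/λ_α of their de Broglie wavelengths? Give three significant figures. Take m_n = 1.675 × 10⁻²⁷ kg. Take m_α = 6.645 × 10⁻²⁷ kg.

λ_n/λ_α = 1.99

At fixed KE, p = √(2mKE) so λ = h/p ∝ 1/√m.
λ_n/λ_α = √(m_α/m_n) = √(6.645 × 10⁻²⁷/1.675 × 10⁻²⁷) = √(3.967) = 1.99.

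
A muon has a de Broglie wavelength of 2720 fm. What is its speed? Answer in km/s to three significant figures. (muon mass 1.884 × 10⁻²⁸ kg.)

p = h/λ = 6.626 × 10⁻³⁴ / 2.720 × 10⁻¹² = 2.436 × 10⁻²² kg·m/s.
v = p/m = 2.436 × 10⁻²² / 1.884 × 10⁻²⁸ = 1.29 × 10⁶ m/s = 1290 km/s.

v = 1290 km/s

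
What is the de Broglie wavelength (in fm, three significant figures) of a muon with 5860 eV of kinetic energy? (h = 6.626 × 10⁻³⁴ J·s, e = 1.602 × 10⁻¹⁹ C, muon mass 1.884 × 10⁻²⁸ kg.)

KE = 5860 eV = 9.388 × 10⁻¹⁶ J.
p = √(2mKE) = √(2 × 1.884 × 10⁻²⁸ × 9.388 × 10⁻¹⁶) = 5.948 × 10⁻²² kg·m/s.
λ = h/p = 6.626 × 10⁻³⁴ / 5.948 × 10⁻²² = 1.11 × 10⁻¹² m = 1110 fm.

λ = 1110 fm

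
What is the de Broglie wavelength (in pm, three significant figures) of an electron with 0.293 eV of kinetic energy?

λ = 2270 pm

KE = 0.293 eV = 4.694 × 10⁻²⁰ J.
p = √(2mKE) = √(2 × 9.109 × 10⁻³¹ × 4.694 × 10⁻²⁰) = 2.924 × 10⁻²⁵ kg·m/s.
λ = h/p = 6.626 × 10⁻³⁴ / 2.924 × 10⁻²⁵ = 2.27 × 10⁻⁹ m = 2270 pm.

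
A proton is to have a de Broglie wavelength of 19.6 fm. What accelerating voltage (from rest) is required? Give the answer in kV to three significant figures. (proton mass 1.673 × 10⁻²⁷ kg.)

p = h/λ = 6.626 × 10⁻³⁴ / 1.960 × 10⁻¹⁴ = 3.381 × 10⁻²⁰ kg·m/s.
KE = p²/(2m) = 3.416 × 10⁻¹³ J.
V = KE/e = 3.416 × 10⁻¹³ / (1.602 × 10⁻¹⁹) = 2130 kV.

V = 2130 kV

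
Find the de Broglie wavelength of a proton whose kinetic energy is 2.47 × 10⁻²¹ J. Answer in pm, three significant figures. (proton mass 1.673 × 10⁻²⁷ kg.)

λ = 230 pm

p = √(2mKE) = √(2 × 1.673 × 10⁻²⁷ × 2.470 × 10⁻²¹) = 2.875 × 10⁻²⁴ kg·m/s.
λ = h/p = 6.626 × 10⁻³⁴ / 2.875 × 10⁻²⁴ = 2.30 × 10⁻¹⁰ m = 230 pm.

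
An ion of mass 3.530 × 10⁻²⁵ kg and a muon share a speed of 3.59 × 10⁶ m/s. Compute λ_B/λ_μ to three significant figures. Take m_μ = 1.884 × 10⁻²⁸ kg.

λ_B/λ_μ = 5.34 × 10⁻⁴

At fixed v, p = mv so λ = h/(mv) ∝ 1/m.
λ_B/λ_μ = m_μ/m_B = 1.884 × 10⁻²⁸/3.530 × 10⁻²⁵ = 5.34 × 10⁻⁴.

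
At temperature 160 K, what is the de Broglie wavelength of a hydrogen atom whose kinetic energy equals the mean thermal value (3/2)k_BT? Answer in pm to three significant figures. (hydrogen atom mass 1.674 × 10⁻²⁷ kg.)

KE = (3/2)k_BT = 1.5 × 1.381 × 10⁻²³ × 160 = 3.314 × 10⁻²¹ J.
p = √(2mKE) = √(2 × 1.674 × 10⁻²⁷ × 3.314 × 10⁻²¹) = 3.331 × 10⁻²⁴ kg·m/s.
λ = h/p = 1.99 × 10⁻¹⁰ m = 199 pm.

λ = 199 pm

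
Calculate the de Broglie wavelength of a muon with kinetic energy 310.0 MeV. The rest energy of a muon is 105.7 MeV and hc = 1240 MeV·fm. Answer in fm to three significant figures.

Total energy E = KE + m₀c² = 310.0 + 105.7 = 415.7 MeV.
(pc)² = E² − (m₀c²)² = (415.7)² − (105.7)² = 1.616 × 10⁵ MeV², so pc = 402.0 MeV.
λ = hc/(pc) = 1240 MeV·fm / 402.0 MeV = 3.08 fm.

λ = 3.08 fm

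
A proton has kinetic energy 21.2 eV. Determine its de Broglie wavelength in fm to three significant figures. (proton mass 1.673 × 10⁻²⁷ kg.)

KE = 21.2 eV = 3.396 × 10⁻¹⁸ J.
p = √(2mKE) = √(2 × 1.673 × 10⁻²⁷ × 3.396 × 10⁻¹⁸) = 1.066 × 10⁻²² kg·m/s.
λ = h/p = 6.626 × 10⁻³⁴ / 1.066 × 10⁻²² = 6.22 × 10⁻¹² m = 6220 fm.

λ = 6220 fm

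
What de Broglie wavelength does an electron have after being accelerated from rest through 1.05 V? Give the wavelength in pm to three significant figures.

KE = eV = 1.602 × 10⁻¹⁹ × 1.050 = 1.682 × 10⁻¹⁹ J.
p = √(2mKE) = √(2 × 9.109 × 10⁻³¹ × 1.682 × 10⁻¹⁹) = 5.536 × 10⁻²⁵ kg·m/s.
λ = h/p = 6.626 × 10⁻³⁴ / 5.536 × 10⁻²⁵ = 1.20 × 10⁻⁹ m = 1200 pm.

λ = 1200 pm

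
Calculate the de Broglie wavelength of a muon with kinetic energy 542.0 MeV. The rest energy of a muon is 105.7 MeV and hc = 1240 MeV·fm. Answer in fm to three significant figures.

λ = 1.94 fm

Total energy E = KE + m₀c² = 542.0 + 105.7 = 647.7 MeV.
(pc)² = E² − (m₀c²)² = (647.7)² − (105.7)² = 4.083 × 10⁵ MeV², so pc = 639.0 MeV.
λ = hc/(pc) = 1240 MeV·fm / 639.0 MeV = 1.94 fm.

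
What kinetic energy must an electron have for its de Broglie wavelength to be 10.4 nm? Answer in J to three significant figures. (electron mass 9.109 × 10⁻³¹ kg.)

KE = 2.23 × 10⁻²¹ J

p = h/λ = 6.626 × 10⁻³⁴ / 1.040 × 10⁻⁸ = 6.371 × 10⁻²⁶ kg·m/s.
KE = p²/(2m) = (6.371 × 10⁻²⁶)² / (2 × 9.109 × 10⁻³¹) = 2.228 × 10⁻²¹ J = 2.23 × 10⁻²¹ J.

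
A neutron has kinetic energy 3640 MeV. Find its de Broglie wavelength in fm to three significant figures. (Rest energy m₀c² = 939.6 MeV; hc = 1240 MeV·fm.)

λ = 0.277 fm

Total energy E = KE + m₀c² = 3640 + 939.6 = 4579.6 MeV.
(pc)² = E² − (m₀c²)² = (4579.6)² − (939.6)² = 2.009 × 10⁷ MeV², so pc = 4482 MeV.
λ = hc/(pc) = 1240 MeV·fm / 4482 MeV = 0.277 fm.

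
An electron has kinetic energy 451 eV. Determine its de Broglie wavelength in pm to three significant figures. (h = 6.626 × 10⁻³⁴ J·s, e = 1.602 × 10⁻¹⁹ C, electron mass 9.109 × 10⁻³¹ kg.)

KE = 451 eV = 7.225 × 10⁻¹⁷ J.
p = √(2mKE) = √(2 × 9.109 × 10⁻³¹ × 7.225 × 10⁻¹⁷) = 1.147 × 10⁻²³ kg·m/s.
λ = h/p = 6.626 × 10⁻³⁴ / 1.147 × 10⁻²³ = 5.78 × 10⁻¹¹ m = 57.8 pm.

λ = 57.8 pm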